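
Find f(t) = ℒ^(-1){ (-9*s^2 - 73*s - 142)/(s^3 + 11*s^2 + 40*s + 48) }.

f(t) = -6*t*exp(-4*t) - 4*exp(-3*t) - 5*exp(-4*t)

Factor the denominator: s^3 + 11*s^2 + 40*s + 48 = (s + 3)*(s + 4)^2.
Partial fraction decomposition gives [-5/(s + 4)] + [-6/(s + 4)^2] + [-4/(s + 3)].
Invert each term: -5/(s + 4) ↔ -5e^(-4t); -6/(s + 4)^2 ↔ -6t·e^(-4t); -4/(s + 3) ↔ -4e^(-3t).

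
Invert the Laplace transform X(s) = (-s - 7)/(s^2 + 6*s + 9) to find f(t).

Factor the denominator: s^2 + 6*s + 9 = (s + 3)^2.
Partial fraction decomposition gives [-1/(s + 3)] + [-4/(s + 3)^2].
Invert each term: -1/(s + 3) ↔ -e^(-3t); -4/(s + 3)^2 ↔ -4t·e^(-3t).

f(t) = -4*t*exp(-3*t) - exp(-3*t)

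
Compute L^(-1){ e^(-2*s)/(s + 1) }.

Heaviside(t - 2)*(exp(-t + 2))

The factor e^(-2s) signals a time shift by c = 2 (second shifting theorem).
L{e^(-t)} = 1/(s + 1), so L^-1{1/(s + 1)} = e^(-t).
Hence the inverse is u(t - 2) times that function evaluated at t - 2.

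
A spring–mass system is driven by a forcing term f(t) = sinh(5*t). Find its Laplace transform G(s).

L{sinh(5t)} = 5/(s^2 - 25).

G(s) = 5/(s^2 - 25)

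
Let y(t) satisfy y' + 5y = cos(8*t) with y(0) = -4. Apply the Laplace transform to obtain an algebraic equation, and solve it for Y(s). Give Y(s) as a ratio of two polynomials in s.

Transform both sides with L{·}.
Using L{y'} = sY - y(0) = sY - (-4), the left side becomes (s + 5)Y - (-4).
The right side is L{cos(8*t)} = s/(s^2 + 64).
So (s + 5)Y = s/(s^2 + 64) + (-4).
Divide through and combine into a single rational function.

Y(s) = (-4*s^2 + s - 256)/(s^3 + 5*s^2 + 64*s + 320)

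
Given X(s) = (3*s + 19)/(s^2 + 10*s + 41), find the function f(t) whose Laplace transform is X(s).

Complete the square in the denominator: s^2 + 10*s + 41 = (s + 5)^2 + 4^2.
Split the numerator to match: 3*s + 19 = 3·(s + 5) + 1·4.
Invert each term: 3·(s + 5)/((s + 5)^2 + 16) ↔ 3e^(-5t)cos(4t); 1·4/((s + 5)^2 + 16) ↔ e^(-5t)sin(4t).

f(t) = exp(-5*t)*sin(4*t) + 3*exp(-5*t)*cos(4*t)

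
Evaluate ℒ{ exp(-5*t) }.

L{e^(-5t)} = 1/(s + 5).

1/(s + 5)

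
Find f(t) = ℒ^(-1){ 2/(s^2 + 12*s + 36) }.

Rewrite the denominator: s^2 + 12*s + 36 = (s + 6)^2.
The form in (s + 6) signals a first-shifting-theorem factor e^(-6t).
Since L{t} = 1!/s^2 = 1/s^2, the inverse is t*exp(-6*t), scaled by 2.

f(t) = 2*t*exp(-6*t)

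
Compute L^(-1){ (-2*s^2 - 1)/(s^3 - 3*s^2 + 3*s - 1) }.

-3*t^2*exp(t)/2 - 4*t*exp(t) - 2*exp(t)

Factor the denominator: s^3 - 3*s^2 + 3*s - 1 = (s - 1)^3.
Partial fraction decomposition gives [-2/(s - 1)] + [-4/(s - 1)^2] + [-3/(s - 1)^3].
Invert each term: -2/(s - 1) ↔ -2e^(t); -4/(s - 1)^2 ↔ -4t·e^(t); -3/(s - 1)^3 ↔ (-3/2)t^2·e^(t).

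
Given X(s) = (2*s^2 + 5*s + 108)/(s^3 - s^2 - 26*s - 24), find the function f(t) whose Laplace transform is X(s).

Factor the denominator: s^3 - s^2 - 26*s - 24 = (s - 6)*(s + 1)*(s + 4).
Partial fraction decomposition gives [-5/(s + 1)] + [4/(s + 4)] + [3/(s - 6)].
Invert each term: -5/(s + 1) ↔ -5e^(-t); 4/(s + 4) ↔ 4e^(-4t); 3/(s - 6) ↔ 3e^(6t).

f(t) = 3*exp(6*t) - 5*exp(-t) + 4*exp(-4*t)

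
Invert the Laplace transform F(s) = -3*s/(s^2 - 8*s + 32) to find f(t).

Complete the square in the denominator: s^2 - 8*s + 32 = (s - 4)^2 + 4^2.
Split the numerator to match: -3*s = -3·(s - 4) - 3·4.
Invert each term: -3·(s - 4)/((s - 4)^2 + 16) ↔ -3e^(4t)cos(4t); -3·4/((s - 4)^2 + 16) ↔ -3e^(4t)sin(4t).

f(t) = -3*exp(4*t)*sin(4*t) - 3*exp(4*t)*cos(4*t)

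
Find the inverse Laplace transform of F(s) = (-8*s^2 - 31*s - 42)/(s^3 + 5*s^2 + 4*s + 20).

Factor the denominator: s^3 + 5*s^2 + 4*s + 20 = (s + 5)*(s^2 + 4).
Partial fraction decomposition gives [-3/(s + 5)] + [-5*s/(s^2 + 4)] + [-6/(s^2 + 4)].
Invert each term: -3/(s + 5) ↔ -3e^(-5t); -5·s/(s^2 + 4) ↔ -5cos(2t); -3·2/(s^2 + 4) ↔ -3sin(2t).

-3*sin(2*t) - 5*cos(2*t) - 3*exp(-5*t)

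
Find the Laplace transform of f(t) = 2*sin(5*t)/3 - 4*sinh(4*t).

By linearity of the Laplace transform, transform each term separately.
(-4)·[L{sinh(4t)} = 4/(s^2 - 16)]; (2/3)·[L{sin(5t)} = 5/(s^2 + 25)].

10/(3*(s^2 + 25)) - 16/(s^2 - 16)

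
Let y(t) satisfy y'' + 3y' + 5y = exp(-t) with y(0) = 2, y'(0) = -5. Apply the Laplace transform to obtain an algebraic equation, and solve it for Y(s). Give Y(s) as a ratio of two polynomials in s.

Apply the Laplace transform to the equation.
With L{y''} = s^2 Y - s·y(0) - y'(0) and L{y'} = sY - y(0), with y(0) = 2, y'(0) = -5: the LHS transforms to (s^2 + 3*s + 5)Y - (2*s + 1).
The right side is L{exp(-t)} = 1/(s + 1).
So (s^2 + 3*s + 5)Y = 1/(s + 1) + (2*s + 1).
Isolate Y and clear denominators.

Y(s) = (2*s^2 + 3*s + 2)/(s^3 + 4*s^2 + 8*s + 5)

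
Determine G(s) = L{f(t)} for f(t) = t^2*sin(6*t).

L{sin(6t)} = 6/(s^2 + 36).
Then apply L{t^2·g(t)} = (-1)^2 d^2/ds^2[H(s)] with H(s) = 6/(s^2 + 36):
differentiating 2 times and applying the sign gives 36*(s^2 - 12)/(s^2 + 36)^3.

G(s) = 36*(s^2 - 12)/(s^2 + 36)^3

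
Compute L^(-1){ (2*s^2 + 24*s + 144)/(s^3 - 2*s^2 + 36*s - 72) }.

5*exp(2*t) + 3*sin(6*t) - 3*cos(6*t)

Factor the denominator: s^3 - 2*s^2 + 36*s - 72 = (s - 2)*(s^2 + 36).
Partial fraction decomposition gives [5/(s - 2)] + [-3*s/(s^2 + 36)] + [18/(s^2 + 36)].
Invert each term: 5/(s - 2) ↔ 5e^(2t); -3·s/(s^2 + 36) ↔ -3cos(6t); 3·6/(s^2 + 36) ↔ 3sin(6t).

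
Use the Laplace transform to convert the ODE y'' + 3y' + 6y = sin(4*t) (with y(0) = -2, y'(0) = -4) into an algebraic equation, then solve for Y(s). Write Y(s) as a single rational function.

Laplace-transform each side.
With L{y''} = s^2 Y - s·y(0) - y'(0) and L{y'} = sY - y(0), with y(0) = -2, y'(0) = -4: the LHS transforms to (s^2 + 3*s + 6)Y - (-2*s - 10).
The right side is L{sin(4*t)} = 4/(s^2 + 16).
So (s^2 + 3*s + 6)Y = 4/(s^2 + 16) + (-2*s - 10).
Solve for Y(s) and write it as one ratio of polynomials.

Y(s) = (-2*s^3 - 10*s^2 - 32*s - 156)/(s^4 + 3*s^3 + 22*s^2 + 48*s + 96)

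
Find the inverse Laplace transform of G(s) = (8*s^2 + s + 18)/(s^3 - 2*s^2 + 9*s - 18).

Factor the denominator: s^3 - 2*s^2 + 9*s - 18 = (s - 2)*(s^2 + 9).
Partial fraction decomposition gives [4/(s - 2)] + [4*s/(s^2 + 9)] + [9/(s^2 + 9)].
Invert each term: 4/(s - 2) ↔ 4e^(2t); 4·s/(s^2 + 9) ↔ 4cos(3t); 3·3/(s^2 + 9) ↔ 3sin(3t).

4*exp(2*t) + 3*sin(3*t) + 4*cos(3*t)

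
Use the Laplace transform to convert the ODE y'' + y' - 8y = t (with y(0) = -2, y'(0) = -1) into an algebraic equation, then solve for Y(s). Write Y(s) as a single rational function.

Y(s) = (-2*s^3 - 3*s^2 + 1)/(s^4 + s^3 - 8*s^2)

Apply the Laplace transform to the equation.
The derivative rules (L{y''} = s^2 Y - s·y(0) - y'(0) and L{y'} = sY - y(0), with y(0) = -2, y'(0) = -1) turn the left side into (s^2 + s - 8)Y - (-2*s - 3).
The right side is L{t} = s^(-2).
So (s^2 + s - 8)Y = s^(-2) + (-2*s - 3).
Divide through and combine into a single rational function.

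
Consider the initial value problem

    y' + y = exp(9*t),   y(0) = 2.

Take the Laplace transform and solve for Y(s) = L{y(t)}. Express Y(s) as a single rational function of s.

Take the Laplace transform of both sides.
With L{y'} = sY - y(0) = sY - 2: the LHS transforms to (s + 1)Y - (2).
The right side is L{exp(9*t)} = 1/(s - 9).
So (s + 1)Y = 1/(s - 9) + (2).
Divide through and combine into a single rational function.

Y(s) = (2*s - 17)/(s^2 - 8*s - 9)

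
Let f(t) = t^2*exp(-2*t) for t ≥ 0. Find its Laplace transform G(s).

L{e^(-2t)} = 1/(s + 2).
Then apply L{t^2·g(t)} = (-1)^2 d^2/ds^2[H(s)] with H(s) = 1/(s + 2):
differentiating 2 times and applying the sign gives 2/(s + 2)^3.

G(s) = 2/(s + 2)^3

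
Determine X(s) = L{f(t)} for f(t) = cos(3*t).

X(s) = s/(s^2 + 9)

L{cos(3t)} = s/(s^2 + 9).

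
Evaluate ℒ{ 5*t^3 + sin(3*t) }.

Apply the Laplace transform termwise.
L{sin(3t)} = 3/(s^2 + 9); (5)·[L{t^3} = 3!/s^4 = 6/s^4].

3/(s^2 + 9) + 30/s^4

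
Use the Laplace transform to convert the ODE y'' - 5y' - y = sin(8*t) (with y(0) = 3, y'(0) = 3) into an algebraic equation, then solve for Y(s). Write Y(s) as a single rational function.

Y(s) = (3*s^3 - 12*s^2 + 192*s - 760)/(s^4 - 5*s^3 + 63*s^2 - 320*s - 64)

Laplace-transform each side.
With L{y''} = s^2 Y - s·y(0) - y'(0) and L{y'} = sY - y(0), with y(0) = 3, y'(0) = 3: the LHS transforms to (s^2 - 5*s - 1)Y - (3*s - 12).
The right side is L{sin(8*t)} = 8/(s^2 + 64).
So (s^2 - 5*s - 1)Y = 8/(s^2 + 64) + (3*s - 12).
Isolate Y and clear denominators.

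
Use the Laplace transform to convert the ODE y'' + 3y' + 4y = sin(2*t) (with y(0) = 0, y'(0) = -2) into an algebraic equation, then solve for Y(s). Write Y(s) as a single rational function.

Take the Laplace transform of both sides.
The derivative rules (L{y''} = s^2 Y - s·y(0) - y'(0) and L{y'} = sY - y(0), with y(0) = 0, y'(0) = -2) turn the left side into (s^2 + 3*s + 4)Y - (-2).
The right side is L{sin(2*t)} = 2/(s^2 + 4).
So (s^2 + 3*s + 4)Y = 2/(s^2 + 4) + (-2).
Solve for Y(s) and write it as one ratio of polynomials.

Y(s) = (-2*s^2 - 6)/(s^4 + 3*s^3 + 8*s^2 + 12*s + 16)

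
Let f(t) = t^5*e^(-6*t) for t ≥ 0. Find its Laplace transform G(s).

L{t^5} = 5!/s^6 = 120/s^6.
By the first shifting theorem, multiplying by e^(-6t) replaces s with s + 6.

G(s) = 120/(s + 6)^6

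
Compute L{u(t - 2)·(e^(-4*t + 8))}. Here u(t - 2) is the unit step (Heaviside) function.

exp(-2*s)/(s + 4)

By the second shifting theorem, L{u(t - c)·g(t - c)} = e^(-cs)·G(s) with c = 2 and G(s) = L{g(t)}.
L{e^(-4t)} = 1/(s + 4).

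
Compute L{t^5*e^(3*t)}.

120/(s - 3)^6

L{t^5} = 5!/s^6 = 120/s^6.
By the first shifting theorem, multiplying by e^(3t) replaces s with s - 3.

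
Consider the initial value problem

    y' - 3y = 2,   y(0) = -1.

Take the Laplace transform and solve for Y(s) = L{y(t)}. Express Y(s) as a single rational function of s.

Apply the Laplace transform to the equation.
Using L{y'} = sY - y(0) = sY - (-1), the left side becomes (s - 3)Y - (-1).
The right side is L{2} = 2/s.
So (s - 3)Y = 2/s + (-1).
Divide through and combine into a single rational function.

Y(s) = (-s + 2)/(s^2 - 3*s)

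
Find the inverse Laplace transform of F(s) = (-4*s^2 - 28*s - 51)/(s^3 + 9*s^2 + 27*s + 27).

-3*t^2*exp(-3*t)/2 - 4*t*exp(-3*t) - 4*exp(-3*t)

Factor the denominator: s^3 + 9*s^2 + 27*s + 27 = (s + 3)^3.
Partial fraction decomposition gives [-4/(s + 3)] + [-4/(s + 3)^2] + [-3/(s + 3)^3].
Invert each term: -4/(s + 3) ↔ -4e^(-3t); -4/(s + 3)^2 ↔ -4t·e^(-3t); -3/(s + 3)^3 ↔ (-3/2)t^2·e^(-3t).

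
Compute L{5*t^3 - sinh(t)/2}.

By linearity of the Laplace transform, transform each term separately.
(5)·[L{t^3} = 3!/s^4 = 6/s^4]; (-1/2)·[L{sinh(t)} = 1/(s^2 - 1)].

-1/(2*(s^2 - 1)) + 30/s^4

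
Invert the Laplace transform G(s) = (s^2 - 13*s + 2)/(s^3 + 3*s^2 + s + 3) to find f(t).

Factor the denominator: s^3 + 3*s^2 + s + 3 = (s + 3)*(s^2 + 1).
Partial fraction decomposition gives [5/(s + 3)] + [-4*s/(s^2 + 1)] + [-1/(s^2 + 1)].
Invert each term: 5/(s + 3) ↔ 5e^(-3t); -4·s/(s^2 + 1) ↔ -4cos(t); -1·1/(s^2 + 1) ↔ -sin(t).

f(t) = -sin(t) - 4*cos(t) + 5*exp(-3*t)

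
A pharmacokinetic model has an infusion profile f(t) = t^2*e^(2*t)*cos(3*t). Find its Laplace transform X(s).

X(s) = 2*(s - 2)*(s^2 - 4*s - 23)/(s^2 - 4*s + 13)^3

L{cos(3t)} = s/(s^2 + 9).
Multiplying by e^(2t) shifts s → s - 2, so L{e^(2*t)*cos(3*t)} = (s - 2)/((s - 2)^2 + 9).
Then apply L{t^2·g(t)} = (-1)^2 d^2/ds^2[G(s)] with G(s) = (s - 2)/((s - 2)^2 + 9):
differentiating 2 times and applying the sign gives 2*(s - 2)*(s^2 - 4*s - 23)/(s^2 - 4*s + 13)^3.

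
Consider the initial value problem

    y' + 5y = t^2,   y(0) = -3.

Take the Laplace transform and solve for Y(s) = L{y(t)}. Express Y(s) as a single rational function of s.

Y(s) = (-3*s^3 + 2)/(s^4 + 5*s^3)

Apply the Laplace transform to the equation.
Using L{y'} = sY - y(0) = sY - (-3), the left side becomes (s + 5)Y - (-3).
The right side is L{t^2} = 2/s^3.
So (s + 5)Y = 2/s^3 + (-3).
Solve for Y(s) and write it as one ratio of polynomials.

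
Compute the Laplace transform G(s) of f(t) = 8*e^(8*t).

G(s) = 8/(s - 8)

L{8} = 8/s.
By the first shifting theorem, multiplying by e^(8t) replaces s with s - 8.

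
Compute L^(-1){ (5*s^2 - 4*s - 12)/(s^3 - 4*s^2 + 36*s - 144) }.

Factor the denominator: s^3 - 4*s^2 + 36*s - 144 = (s - 4)*(s^2 + 36).
Partial fraction decomposition gives [1/(s - 4)] + [4*s/(s^2 + 36)] + [12/(s^2 + 36)].
Invert each term: 1/(s - 4) ↔ e^(4t); 4·s/(s^2 + 36) ↔ 4cos(6t); 2·6/(s^2 + 36) ↔ 2sin(6t).

exp(4*t) + 2*sin(6*t) + 4*cos(6*t)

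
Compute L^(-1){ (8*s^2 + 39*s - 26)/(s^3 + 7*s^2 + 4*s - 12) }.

exp(t) + 6*exp(-2*t) + exp(-6*t)

Factor the denominator: s^3 + 7*s^2 + 4*s - 12 = (s - 1)*(s + 2)*(s + 6).
Partial fraction decomposition gives [6/(s + 2)] + [1/(s - 1)] + [1/(s + 6)].
Invert each term: 6/(s + 2) ↔ 6e^(-2t); 1/(s - 1) ↔ e^(t); 1/(s + 6) ↔ e^(-6t).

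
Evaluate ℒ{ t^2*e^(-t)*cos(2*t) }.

2*(s + 1)*(s^2 + 2*s - 11)/(s^2 + 2*s + 5)^3

L{cos(2t)} = s/(s^2 + 4).
Multiplying by e^(-t) shifts s → s + 1, so L{e^(-t)*cos(2*t)} = (s + 1)/((s + 1)^2 + 4).
Then apply L{t^2·g(t)} = (-1)^2 d^2/ds^2[G(s)] with G(s) = (s + 1)/((s + 1)^2 + 4):
differentiating 2 times and applying the sign gives 2*(s + 1)*(s^2 + 2*s - 11)/(s^2 + 2*s + 5)^3.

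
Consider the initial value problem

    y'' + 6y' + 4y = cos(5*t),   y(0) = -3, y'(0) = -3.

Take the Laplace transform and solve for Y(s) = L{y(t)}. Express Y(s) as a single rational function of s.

Y(s) = (-3*s^3 - 21*s^2 - 74*s - 525)/(s^4 + 6*s^3 + 29*s^2 + 150*s + 100)

Take the Laplace transform of both sides.
With L{y''} = s^2 Y - s·y(0) - y'(0) and L{y'} = sY - y(0), with y(0) = -3, y'(0) = -3: the LHS transforms to (s^2 + 6*s + 4)Y - (-3*s - 21).
The right side is L{cos(5*t)} = s/(s^2 + 25).
So (s^2 + 6*s + 4)Y = s/(s^2 + 25) + (-3*s - 21).
Isolate Y and clear denominators.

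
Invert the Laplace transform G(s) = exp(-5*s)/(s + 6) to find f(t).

f(t) = Heaviside(t - 5)*(exp(-6*t + 30))

The factor e^(-5s) signals a time shift by c = 5 (second shifting theorem).
L{e^(-6t)} = 1/(s + 6), so L^-1{1/(s + 6)} = exp(-6*t).
Hence the inverse is u(t - 5) times that function evaluated at t - 5.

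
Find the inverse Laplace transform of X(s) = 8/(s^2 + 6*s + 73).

Rewrite the denominator: s^2 + 6*s + 73 = (s + 3)^2 + 64.
The form in (s + 3) signals a first-shifting-theorem factor e^(-3t).
Since L{sin(8t)} = 8/(s^2 + 64), the inverse is e^(-3*t)*sin(8*t).

exp(-3*t)*sin(8*t)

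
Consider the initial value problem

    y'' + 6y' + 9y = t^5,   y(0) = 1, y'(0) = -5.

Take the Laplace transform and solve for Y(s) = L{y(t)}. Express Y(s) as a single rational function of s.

Take the Laplace transform of both sides.
With L{y''} = s^2 Y - s·y(0) - y'(0) and L{y'} = sY - y(0), with y(0) = 1, y'(0) = -5: the LHS transforms to (s^2 + 6*s + 9)Y - (s + 1).
The right side is L{t^5} = 120/s^6.
So (s^2 + 6*s + 9)Y = 120/s^6 + (s + 1).
Isolate Y and clear denominators.

Y(s) = (s^7 + s^6 + 120)/(s^8 + 6*s^7 + 9*s^6)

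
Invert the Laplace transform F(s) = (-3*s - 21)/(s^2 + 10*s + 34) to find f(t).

f(t) = -2*exp(-5*t)*sin(3*t) - 3*exp(-5*t)*cos(3*t)

Complete the square in the denominator: s^2 + 10*s + 34 = (s + 5)^2 + 3^2.
Split the numerator to match: -3*s - 21 = -3·(s + 5) - 2·3.
Invert each term: -3·(s + 5)/((s + 5)^2 + 9) ↔ -3e^(-5t)cos(3t); -2·3/((s + 5)^2 + 9) ↔ -2e^(-5t)sin(3t).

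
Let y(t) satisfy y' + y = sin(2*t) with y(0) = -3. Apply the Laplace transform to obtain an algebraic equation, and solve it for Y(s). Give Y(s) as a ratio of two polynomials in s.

Y(s) = (-3*s^2 - 10)/(s^3 + s^2 + 4*s + 4)

Transform both sides with L{·}.
Using L{y'} = sY - y(0) = sY - (-3), the left side becomes (s + 1)Y - (-3).
The right side is L{sin(2*t)} = 2/(s^2 + 4).
So (s + 1)Y = 2/(s^2 + 4) + (-3).
Solve for Y(s) and write it as one ratio of polynomials.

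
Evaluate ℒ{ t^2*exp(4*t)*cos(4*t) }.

L{cos(4t)} = s/(s^2 + 16).
Multiplying by e^(4t) shifts s → s - 4, so L{exp(4*t)*cos(4*t)} = (s - 4)/((s - 4)^2 + 16).
Then apply L{t^2·g(t)} = (-1)^2 d^2/ds^2[G(s)] with G(s) = (s - 4)/((s - 4)^2 + 16):
differentiating 2 times and applying the sign gives 2*(s - 4)*(s^2 - 8*s - 32)/(s^2 - 8*s + 32)^3.

2*(s - 4)*(s^2 - 8*s - 32)/(s^2 - 8*s + 32)^3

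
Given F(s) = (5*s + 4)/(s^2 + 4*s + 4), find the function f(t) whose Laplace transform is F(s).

Factor the denominator: s^2 + 4*s + 4 = (s + 2)^2.
Partial fraction decomposition gives [5/(s + 2)] + [-6/(s + 2)^2].
Invert each term: 5/(s + 2) ↔ 5e^(-2t); -6/(s + 2)^2 ↔ -6t·e^(-2t).

f(t) = -6*t*exp(-2*t) + 5*exp(-2*t)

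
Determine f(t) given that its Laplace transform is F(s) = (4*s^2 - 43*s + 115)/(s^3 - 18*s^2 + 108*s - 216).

Factor the denominator: s^3 - 18*s^2 + 108*s - 216 = (s - 6)^3.
Partial fraction decomposition gives [4/(s - 6)] + [5/(s - 6)^2] + [(s - 6)^(-3)].
Invert each term: 4/(s - 6) ↔ 4e^(6t); 5/(s - 6)^2 ↔ 5t·e^(6t); 1/(s - 6)^3 ↔ (1/2)t^2·e^(6t).

f(t) = t^2*exp(6*t)/2 + 5*t*exp(6*t) + 4*exp(6*t)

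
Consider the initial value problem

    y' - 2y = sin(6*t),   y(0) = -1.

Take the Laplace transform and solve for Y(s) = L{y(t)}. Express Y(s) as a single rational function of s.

Apply the Laplace transform to the equation.
Using L{y'} = sY - y(0) = sY - (-1), the left side becomes (s - 2)Y - (-1).
The right side is L{sin(6*t)} = 6/(s^2 + 36).
So (s - 2)Y = 6/(s^2 + 36) + (-1).
Divide through and combine into a single rational function.

Y(s) = (-s^2 - 30)/(s^3 - 2*s^2 + 36*s - 72)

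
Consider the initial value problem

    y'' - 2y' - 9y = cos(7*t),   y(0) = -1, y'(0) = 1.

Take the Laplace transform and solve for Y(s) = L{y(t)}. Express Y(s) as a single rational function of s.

Take the Laplace transform of both sides.
Using L{y''} = s^2 Y - s·y(0) - y'(0) and L{y'} = sY - y(0), with y(0) = -1, y'(0) = 1, the left side becomes (s^2 - 2*s - 9)Y - (-s + 3).
The right side is L{cos(7*t)} = s/(s^2 + 49).
So (s^2 - 2*s - 9)Y = s/(s^2 + 49) + (-s + 3).
Divide through and combine into a single rational function.

Y(s) = (-s^3 + 3*s^2 - 48*s + 147)/(s^4 - 2*s^3 + 40*s^2 - 98*s - 441)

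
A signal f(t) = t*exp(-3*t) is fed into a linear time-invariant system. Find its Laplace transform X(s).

X(s) = (s + 3)^(-2)

L{e^(-3t)} = 1/(s + 3).
Then apply L{t·g(t)} = -d/ds[G(s)] with G(s) = 1/(s + 3):
differentiating 1 time and applying the sign gives (s + 3)^(-2).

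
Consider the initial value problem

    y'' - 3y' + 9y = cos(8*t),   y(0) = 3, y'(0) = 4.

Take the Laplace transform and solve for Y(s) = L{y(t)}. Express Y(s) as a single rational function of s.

Apply the Laplace transform to the equation.
Using L{y''} = s^2 Y - s·y(0) - y'(0) and L{y'} = sY - y(0), with y(0) = 3, y'(0) = 4, the left side becomes (s^2 - 3*s + 9)Y - (3*s - 5).
The right side is L{cos(8*t)} = s/(s^2 + 64).
So (s^2 - 3*s + 9)Y = s/(s^2 + 64) + (3*s - 5).
Isolate Y and clear denominators.

Y(s) = (3*s^3 - 5*s^2 + 193*s - 320)/(s^4 - 3*s^3 + 73*s^2 - 192*s + 576)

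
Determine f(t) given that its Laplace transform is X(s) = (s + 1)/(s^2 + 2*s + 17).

Rewrite the denominator: s^2 + 2*s + 17 = (s + 1)^2 + 16.
The form in (s + 1) signals a first-shifting-theorem factor e^(-t).
Since L{cos(4t)} = s/(s^2 + 16), the inverse is exp(-t)*cos(4*t).

f(t) = exp(-t)*cos(4*t)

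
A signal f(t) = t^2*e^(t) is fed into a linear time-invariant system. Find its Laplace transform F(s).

L{e^(t)} = 1/(s - 1).
Then apply L{t^2·g(t)} = (-1)^2 d^2/ds^2[G(s)] with G(s) = 1/(s - 1):
differentiating 2 times and applying the sign gives 2/(s - 1)^3.

F(s) = 2/(s - 1)^3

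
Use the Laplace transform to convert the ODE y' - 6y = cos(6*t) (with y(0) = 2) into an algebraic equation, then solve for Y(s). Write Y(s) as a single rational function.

Y(s) = (2*s^2 + s + 72)/(s^3 - 6*s^2 + 36*s - 216)

Take the Laplace transform of both sides.
Using L{y'} = sY - y(0) = sY - 2, the left side becomes (s - 6)Y - (2).
The right side is L{cos(6*t)} = s/(s^2 + 36).
So (s - 6)Y = s/(s^2 + 36) + (2).
Solve for Y(s) and write it as one ratio of polynomials.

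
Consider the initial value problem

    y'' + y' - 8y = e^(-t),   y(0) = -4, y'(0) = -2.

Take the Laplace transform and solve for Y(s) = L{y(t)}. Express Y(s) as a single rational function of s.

Y(s) = (-4*s^2 - 10*s - 5)/(s^3 + 2*s^2 - 7*s - 8)

Laplace-transform each side.
With L{y''} = s^2 Y - s·y(0) - y'(0) and L{y'} = sY - y(0), with y(0) = -4, y'(0) = -2: the LHS transforms to (s^2 + s - 8)Y - (-4*s - 6).
The right side is L{e^(-t)} = 1/(s + 1).
So (s^2 + s - 8)Y = 1/(s + 1) + (-4*s - 6).
Divide through and combine into a single rational function.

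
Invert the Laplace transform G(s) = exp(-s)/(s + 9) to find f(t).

The factor e^(-s) signals a time shift by c = 1 (second shifting theorem).
L{e^(-9t)} = 1/(s + 9), so L^-1{1/(s + 9)} = exp(-9*t).
Hence the inverse is u(t - 1) times that function evaluated at t - 1.

f(t) = Heaviside(t - 1)*(exp(-9*t + 9))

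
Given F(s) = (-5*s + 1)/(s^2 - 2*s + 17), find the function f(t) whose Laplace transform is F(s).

Complete the square in the denominator: s^2 - 2*s + 17 = (s - 1)^2 + 4^2.
Split the numerator to match: -5*s + 1 = -5·(s - 1) - 1·4.
Invert each term: -5·(s - 1)/((s - 1)^2 + 16) ↔ -5e^(t)cos(4t); -1·4/((s - 1)^2 + 16) ↔ -e^(t)sin(4t).

f(t) = -exp(t)*sin(4*t) - 5*exp(t)*cos(4*t)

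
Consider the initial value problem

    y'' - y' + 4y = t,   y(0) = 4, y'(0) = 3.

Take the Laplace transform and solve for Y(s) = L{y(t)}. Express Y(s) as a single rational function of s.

Y(s) = (4*s^3 - s^2 + 1)/(s^4 - s^3 + 4*s^2)

Transform both sides with L{·}.
Using L{y''} = s^2 Y - s·y(0) - y'(0) and L{y'} = sY - y(0), with y(0) = 4, y'(0) = 3, the left side becomes (s^2 - s + 4)Y - (4*s - 1).
The right side is L{t} = s^(-2).
So (s^2 - s + 4)Y = s^(-2) + (4*s - 1).
Solve for Y(s) and write it as one ratio of polynomials.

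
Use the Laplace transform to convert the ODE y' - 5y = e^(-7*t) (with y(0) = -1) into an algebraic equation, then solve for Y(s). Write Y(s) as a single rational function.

Y(s) = (-s - 6)/(s^2 + 2*s - 35)

Laplace-transform each side.
Using L{y'} = sY - y(0) = sY - (-1), the left side becomes (s - 5)Y - (-1).
The right side is L{e^(-7*t)} = 1/(s + 7).
So (s - 5)Y = 1/(s + 7) + (-1).
Solve for Y(s) and write it as one ratio of polynomials.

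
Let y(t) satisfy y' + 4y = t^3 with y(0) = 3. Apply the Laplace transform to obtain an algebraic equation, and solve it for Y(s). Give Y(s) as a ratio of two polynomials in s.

Transform both sides with L{·}.
With L{y'} = sY - y(0) = sY - 3: the LHS transforms to (s + 4)Y - (3).
The right side is L{t^3} = 6/s^4.
So (s + 4)Y = 6/s^4 + (3).
Solve for Y(s) and write it as one ratio of polynomials.

Y(s) = (3*s^4 + 6)/(s^5 + 4*s^4)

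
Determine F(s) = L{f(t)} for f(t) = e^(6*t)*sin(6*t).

F(s) = 6/((s - 6)^2 + 36)

L{sin(6t)} = 6/(s^2 + 36).
By the first shifting theorem, multiplying by e^(6t) replaces s with s - 6.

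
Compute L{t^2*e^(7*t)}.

L{e^(7t)} = 1/(s - 7).
Then apply L{t^2·g(t)} = (-1)^2 d^2/ds^2[G(s)] with G(s) = 1/(s - 7):
differentiating 2 times and applying the sign gives 2/(s - 7)^3.

2/(s - 7)^3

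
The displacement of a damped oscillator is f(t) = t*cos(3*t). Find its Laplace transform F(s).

L{cos(3t)} = s/(s^2 + 9).
Then apply L{t·g(t)} = -d/ds[G(s)] with G(s) = s/(s^2 + 9):
differentiating 1 time and applying the sign gives (s - 3)*(s + 3)/(s^2 + 9)^2.

F(s) = (s - 3)*(s + 3)/(s^2 + 9)^2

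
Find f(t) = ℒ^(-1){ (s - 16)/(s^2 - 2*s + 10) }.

Complete the square in the denominator: s^2 - 2*s + 10 = (s - 1)^2 + 3^2.
Split the numerator to match: s - 16 = 1·(s - 1) - 5·3.
Invert each term: 1·(s - 1)/((s - 1)^2 + 9) ↔ e^(t)cos(3t); -5·3/((s - 1)^2 + 9) ↔ -5e^(t)sin(3t).

f(t) = -5*exp(t)*sin(3*t) + exp(t)*cos(3*t)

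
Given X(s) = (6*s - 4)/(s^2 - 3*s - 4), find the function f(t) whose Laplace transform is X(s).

f(t) = 4*exp(4*t) + 2*exp(-t)

Factor the denominator: s^2 - 3*s - 4 = (s - 4)*(s + 1).
Partial fraction decomposition gives [4/(s - 4)] + [2/(s + 1)].
Invert each term: 4/(s - 4) ↔ 4e^(4t); 2/(s + 1) ↔ 2e^(-t).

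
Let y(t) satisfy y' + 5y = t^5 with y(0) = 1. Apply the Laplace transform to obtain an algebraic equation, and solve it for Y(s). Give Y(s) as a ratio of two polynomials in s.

Y(s) = (s^6 + 120)/(s^7 + 5*s^6)

Transform both sides with L{·}.
The derivative rules (L{y'} = sY - y(0) = sY - 1) turn the left side into (s + 5)Y - (1).
The right side is L{t^5} = 120/s^6.
So (s + 5)Y = 120/s^6 + (1).
Solve for Y(s) and write it as one ratio of polynomials.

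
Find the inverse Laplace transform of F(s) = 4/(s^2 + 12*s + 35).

Factor the denominator: s^2 + 12*s + 35 = (s + 5)*(s + 7).
Partial fraction decomposition gives [-2/(s + 7)] + [2/(s + 5)].
Invert each term: -2/(s + 7) ↔ -2e^(-7t); 2/(s + 5) ↔ 2e^(-5t).

2*exp(-5*t) - 2*exp(-7*t)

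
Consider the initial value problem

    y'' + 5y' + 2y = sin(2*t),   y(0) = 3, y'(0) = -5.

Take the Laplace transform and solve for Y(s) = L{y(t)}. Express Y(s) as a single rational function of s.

Y(s) = (3*s^3 + 10*s^2 + 12*s + 42)/(s^4 + 5*s^3 + 6*s^2 + 20*s + 8)

Take the Laplace transform of both sides.
Using L{y''} = s^2 Y - s·y(0) - y'(0) and L{y'} = sY - y(0), with y(0) = 3, y'(0) = -5, the left side becomes (s^2 + 5*s + 2)Y - (3*s + 10).
The right side is L{sin(2*t)} = 2/(s^2 + 4).
So (s^2 + 5*s + 2)Y = 2/(s^2 + 4) + (3*s + 10).
Isolate Y and clear denominators.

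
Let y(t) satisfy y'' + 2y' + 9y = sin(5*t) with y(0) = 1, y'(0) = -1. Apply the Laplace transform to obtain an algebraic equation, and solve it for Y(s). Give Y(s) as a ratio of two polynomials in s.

Y(s) = (s^3 + s^2 + 25*s + 30)/(s^4 + 2*s^3 + 34*s^2 + 50*s + 225)

Transform both sides with L{·}.
Using L{y''} = s^2 Y - s·y(0) - y'(0) and L{y'} = sY - y(0), with y(0) = 1, y'(0) = -1, the left side becomes (s^2 + 2*s + 9)Y - (s + 1).
The right side is L{sin(5*t)} = 5/(s^2 + 25).
So (s^2 + 2*s + 9)Y = 5/(s^2 + 25) + (s + 1).
Solve for Y(s) and write it as one ratio of polynomials.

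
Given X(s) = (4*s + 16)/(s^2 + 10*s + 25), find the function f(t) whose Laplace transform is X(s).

Factor the denominator: s^2 + 10*s + 25 = (s + 5)^2.
Partial fraction decomposition gives [4/(s + 5)] + [-4/(s + 5)^2].
Invert each term: 4/(s + 5) ↔ 4e^(-5t); -4/(s + 5)^2 ↔ -4t·e^(-5t).

f(t) = -4*t*exp(-5*t) + 4*exp(-5*t)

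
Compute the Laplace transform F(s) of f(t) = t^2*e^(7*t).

F(s) = 2/(s - 7)^3

L{e^(7t)} = 1/(s - 7).
Then apply L{t^2·g(t)} = (-1)^2 d^2/ds^2[G(s)] with G(s) = 1/(s - 7):
differentiating 2 times and applying the sign gives 2/(s - 7)^3.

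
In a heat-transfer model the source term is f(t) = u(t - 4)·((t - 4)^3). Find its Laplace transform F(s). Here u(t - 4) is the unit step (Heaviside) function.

F(s) = 6*exp(-4*s)/s^4

By the second shifting theorem, L{u(t - c)·g(t - c)} = e^(-cs)·G(s) with c = 4 and G(s) = L{g(t)}.
L{t^3} = 3!/s^4 = 6/s^4.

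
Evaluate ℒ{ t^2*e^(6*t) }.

L{e^(6t)} = 1/(s - 6).
Then apply L{t^2·g(t)} = (-1)^2 d^2/ds^2[G(s)] with G(s) = 1/(s - 6):
differentiating 2 times and applying the sign gives 2/(s - 6)^3.

2/(s - 6)^3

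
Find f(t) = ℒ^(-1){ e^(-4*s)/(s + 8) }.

f(t) = Heaviside(t - 4)*(exp(-8*t + 32))

The factor e^(-4s) signals a time shift by c = 4 (second shifting theorem).
L{e^(-8t)} = 1/(s + 8), so L^-1{1/(s + 8)} = e^(-8*t).
Hence the inverse is u(t - 4) times that function evaluated at t - 4.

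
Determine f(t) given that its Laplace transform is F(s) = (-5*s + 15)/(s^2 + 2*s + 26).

Complete the square in the denominator: s^2 + 2*s + 26 = (s + 1)^2 + 5^2.
Split the numerator to match: -5*s + 15 = -5·(s + 1) + 4·5.
Invert each term: -5·(s + 1)/((s + 1)^2 + 25) ↔ -5e^(-t)cos(5t); 4·5/((s + 1)^2 + 25) ↔ 4e^(-t)sin(5t).

f(t) = 4*exp(-t)*sin(5*t) - 5*exp(-t)*cos(5*t)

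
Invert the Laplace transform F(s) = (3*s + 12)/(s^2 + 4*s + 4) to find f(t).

f(t) = 6*t*exp(-2*t) + 3*exp(-2*t)

Factor the denominator: s^2 + 4*s + 4 = (s + 2)^2.
Partial fraction decomposition gives [3/(s + 2)] + [6/(s + 2)^2].
Invert each term: 3/(s + 2) ↔ 3e^(-2t); 6/(s + 2)^2 ↔ 6t·e^(-2t).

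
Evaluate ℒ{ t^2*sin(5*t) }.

L{sin(5t)} = 5/(s^2 + 25).
Then apply L{t^2·g(t)} = (-1)^2 d^2/ds^2[G(s)] with G(s) = 5/(s^2 + 25):
differentiating 2 times and applying the sign gives 10*(3*s^2 - 25)/(s^2 + 25)^3.

10*(3*s^2 - 25)/(s^2 + 25)^3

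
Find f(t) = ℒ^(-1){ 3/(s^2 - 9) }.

f(t) = sinh(3*t)

Since L{sinh(3t)} = 3/(s^2 - 9), the inverse is sinh(3*t).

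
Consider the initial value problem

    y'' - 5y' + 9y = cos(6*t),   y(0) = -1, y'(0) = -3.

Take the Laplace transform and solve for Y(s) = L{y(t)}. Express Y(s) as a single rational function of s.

Apply the Laplace transform to the equation.
Using L{y''} = s^2 Y - s·y(0) - y'(0) and L{y'} = sY - y(0), with y(0) = -1, y'(0) = -3, the left side becomes (s^2 - 5*s + 9)Y - (-s + 2).
The right side is L{cos(6*t)} = s/(s^2 + 36).
So (s^2 - 5*s + 9)Y = s/(s^2 + 36) + (-s + 2).
Solve for Y(s) and write it as one ratio of polynomials.

Y(s) = (-s^3 + 2*s^2 - 35*s + 72)/(s^4 - 5*s^3 + 45*s^2 - 180*s + 324)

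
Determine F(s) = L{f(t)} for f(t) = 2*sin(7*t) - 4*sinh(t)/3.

By linearity of the Laplace transform, transform each term separately.
(-4/3)·[L{sinh(t)} = 1/(s^2 - 1)]; (2)·[L{sin(7t)} = 7/(s^2 + 49)].

F(s) = 14/(s^2 + 49) - 4/(3*(s^2 - 1))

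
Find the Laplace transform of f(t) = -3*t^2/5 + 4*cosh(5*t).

The transform is linear, so treat each term independently.
(-3/5)·[L{t^2} = 2!/s^3 = 2/s^3]; (4)·[L{cosh(5t)} = s/(s^2 - 25)].

4*s/(s^2 - 25) - 6/(5*s^3)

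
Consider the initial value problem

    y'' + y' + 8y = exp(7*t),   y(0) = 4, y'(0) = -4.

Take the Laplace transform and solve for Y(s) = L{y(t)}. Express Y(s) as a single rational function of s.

Take the Laplace transform of both sides.
Using L{y''} = s^2 Y - s·y(0) - y'(0) and L{y'} = sY - y(0), with y(0) = 4, y'(0) = -4, the left side becomes (s^2 + s + 8)Y - (4*s).
The right side is L{exp(7*t)} = 1/(s - 7).
So (s^2 + s + 8)Y = 1/(s - 7) + (4*s).
Isolate Y and clear denominators.

Y(s) = (4*s^2 - 28*s + 1)/(s^3 - 6*s^2 + s - 56)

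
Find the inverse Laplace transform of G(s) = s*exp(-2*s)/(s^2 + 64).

The factor e^(-2s) signals a time shift by c = 2 (second shifting theorem).
L{cos(8t)} = s/(s^2 + 64), so L^-1{s/(s^2 + 64)} = cos(8*t).
Hence the inverse is u(t - 2) times that function evaluated at t - 2.

Heaviside(t - 2)*(cos(8*t - 16))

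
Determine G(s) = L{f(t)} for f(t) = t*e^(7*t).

G(s) = (s - 7)^(-2)

L{e^(7t)} = 1/(s - 7).
Then apply L{t·g(t)} = -d/ds[H(s)] with H(s) = 1/(s - 7):
differentiating 1 time and applying the sign gives (s - 7)^(-2).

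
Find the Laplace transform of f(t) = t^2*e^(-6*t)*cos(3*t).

L{cos(3t)} = s/(s^2 + 9).
Multiplying by e^(-6t) shifts s → s + 6, so L{e^(-6*t)*cos(3*t)} = (s + 6)/((s + 6)^2 + 9).
Then apply L{t^2·g(t)} = (-1)^2 d^2/ds^2[G(s)] with G(s) = (s + 6)/((s + 6)^2 + 9):
differentiating 2 times and applying the sign gives 2*(s + 6)*(s^2 + 12*s + 9)/(s^2 + 12*s + 45)^3.

2*(s + 6)*(s^2 + 12*s + 9)/(s^2 + 12*s + 45)^3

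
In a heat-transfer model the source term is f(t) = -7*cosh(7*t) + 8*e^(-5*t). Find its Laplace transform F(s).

F(s) = -7*s/(s^2 - 49) + 8/(s + 5)

Apply the Laplace transform termwise.
(-7)·[L{cosh(7t)} = s/(s^2 - 49)]; (8)·[L{e^(-5t)} = 1/(s + 5)].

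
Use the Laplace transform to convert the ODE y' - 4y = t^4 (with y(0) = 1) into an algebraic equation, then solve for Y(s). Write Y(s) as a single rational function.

Transform both sides with L{·}.
With L{y'} = sY - y(0) = sY - 1: the LHS transforms to (s - 4)Y - (1).
The right side is L{t^4} = 24/s^5.
So (s - 4)Y = 24/s^5 + (1).
Solve for Y(s) and write it as one ratio of polynomials.

Y(s) = (s^5 + 24)/(s^6 - 4*s^5)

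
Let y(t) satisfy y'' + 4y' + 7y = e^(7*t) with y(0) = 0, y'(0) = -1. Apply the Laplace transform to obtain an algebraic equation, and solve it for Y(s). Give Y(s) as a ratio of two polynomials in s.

Y(s) = (-s + 8)/(s^3 - 3*s^2 - 21*s - 49)

Transform both sides with L{·}.
The derivative rules (L{y''} = s^2 Y - s·y(0) - y'(0) and L{y'} = sY - y(0), with y(0) = 0, y'(0) = -1) turn the left side into (s^2 + 4*s + 7)Y - (-1).
The right side is L{e^(7*t)} = 1/(s - 7).
So (s^2 + 4*s + 7)Y = 1/(s - 7) + (-1).
Divide through and combine into a single rational function.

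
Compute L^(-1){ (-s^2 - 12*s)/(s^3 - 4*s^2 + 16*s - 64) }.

-2*exp(4*t) - 2*sin(4*t) + cos(4*t)

Factor the denominator: s^3 - 4*s^2 + 16*s - 64 = (s - 4)*(s^2 + 16).
Partial fraction decomposition gives [-2/(s - 4)] + [s/(s^2 + 16)] + [-8/(s^2 + 16)].
Invert each term: -2/(s - 4) ↔ -2e^(4t); 1·s/(s^2 + 16) ↔ cos(4t); -2·4/(s^2 + 16) ↔ -2sin(4t).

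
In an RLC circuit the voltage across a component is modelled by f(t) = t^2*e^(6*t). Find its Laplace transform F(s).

F(s) = 2/(s - 6)^3

L{e^(6t)} = 1/(s - 6).
Then apply L{t^2·g(t)} = (-1)^2 d^2/ds^2[G(s)] with G(s) = 1/(s - 6):
differentiating 2 times and applying the sign gives 2/(s - 6)^3.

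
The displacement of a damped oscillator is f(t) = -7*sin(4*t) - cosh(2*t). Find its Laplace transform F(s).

Apply the Laplace transform termwise.
(-1)·[L{cosh(2t)} = s/(s^2 - 4)]; (-7)·[L{sin(4t)} = 4/(s^2 + 16)].

F(s) = -s/(s^2 - 4) - 28/(s^2 + 16)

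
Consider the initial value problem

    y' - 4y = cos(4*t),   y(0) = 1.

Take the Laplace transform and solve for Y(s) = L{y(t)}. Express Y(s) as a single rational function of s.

Y(s) = (s^2 + s + 16)/(s^3 - 4*s^2 + 16*s - 64)

Transform both sides with L{·}.
With L{y'} = sY - y(0) = sY - 1: the LHS transforms to (s - 4)Y - (1).
The right side is L{cos(4*t)} = s/(s^2 + 16).
So (s - 4)Y = s/(s^2 + 16) + (1).
Divide through and combine into a single rational function.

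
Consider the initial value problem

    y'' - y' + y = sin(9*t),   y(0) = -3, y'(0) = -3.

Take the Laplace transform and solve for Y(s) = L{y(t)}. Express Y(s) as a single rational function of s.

Y(s) = (-3*s^3 - 243*s + 9)/(s^4 - s^3 + 82*s^2 - 81*s + 81)

Apply the Laplace transform to the equation.
Using L{y''} = s^2 Y - s·y(0) - y'(0) and L{y'} = sY - y(0), with y(0) = -3, y'(0) = -3, the left side becomes (s^2 - s + 1)Y - (-3*s).
The right side is L{sin(9*t)} = 9/(s^2 + 81).
So (s^2 - s + 1)Y = 9/(s^2 + 81) + (-3*s).
Divide through and combine into a single rational function.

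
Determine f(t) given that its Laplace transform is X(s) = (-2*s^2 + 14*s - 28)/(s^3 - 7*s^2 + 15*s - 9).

Factor the denominator: s^3 - 7*s^2 + 15*s - 9 = (s - 3)^2*(s - 1).
Partial fraction decomposition gives [2/(s - 3)] + [-2/(s - 3)^2] + [-4/(s - 1)].
Invert each term: 2/(s - 3) ↔ 2e^(3t); -2/(s - 3)^2 ↔ -2t·e^(3t); -4/(s - 1) ↔ -4e^(t).

f(t) = -2*t*exp(3*t) + 2*exp(3*t) - 4*exp(t)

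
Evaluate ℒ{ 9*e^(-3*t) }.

9/(s + 3)

L{9} = 9/s.
By the first shifting theorem, multiplying by e^(-3t) replaces s with s + 3.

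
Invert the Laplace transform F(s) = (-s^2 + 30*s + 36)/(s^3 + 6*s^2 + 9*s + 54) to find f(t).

Factor the denominator: s^3 + 6*s^2 + 9*s + 54 = (s + 6)*(s^2 + 9).
Partial fraction decomposition gives [-4/(s + 6)] + [3*s/(s^2 + 9)] + [12/(s^2 + 9)].
Invert each term: -4/(s + 6) ↔ -4e^(-6t); 3·s/(s^2 + 9) ↔ 3cos(3t); 4·3/(s^2 + 9) ↔ 4sin(3t).

f(t) = 4*sin(3*t) + 3*cos(3*t) - 4*exp(-6*t)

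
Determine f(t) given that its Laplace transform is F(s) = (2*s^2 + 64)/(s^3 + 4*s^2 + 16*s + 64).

f(t) = sin(4*t) - cos(4*t) + 3*exp(-4*t)

Factor the denominator: s^3 + 4*s^2 + 16*s + 64 = (s + 4)*(s^2 + 16).
Partial fraction decomposition gives [3/(s + 4)] + [-s/(s^2 + 16)] + [4/(s^2 + 16)].
Invert each term: 3/(s + 4) ↔ 3e^(-4t); -1·s/(s^2 + 16) ↔ -cos(4t); 1·4/(s^2 + 16) ↔ sin(4t).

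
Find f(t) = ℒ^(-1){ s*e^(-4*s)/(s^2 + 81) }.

f(t) = Heaviside(t - 4)*(cos(9*t - 36))

The factor e^(-4s) signals a time shift by c = 4 (second shifting theorem).
L{cos(9t)} = s/(s^2 + 81), so L^-1{s/(s^2 + 81)} = cos(9*t).
Hence the inverse is u(t - 4) times that function evaluated at t - 4.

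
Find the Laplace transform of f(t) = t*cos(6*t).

(s - 6)*(s + 6)/(s^2 + 36)^2

L{cos(6t)} = s/(s^2 + 36).
Then apply L{t·g(t)} = -d/ds[G(s)] with G(s) = s/(s^2 + 36):
differentiating 1 time and applying the sign gives (s - 6)*(s + 6)/(s^2 + 36)^2.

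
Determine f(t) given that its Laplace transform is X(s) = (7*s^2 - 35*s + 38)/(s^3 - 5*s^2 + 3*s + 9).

Factor the denominator: s^3 - 5*s^2 + 3*s + 9 = (s - 3)^2*(s + 1).
Partial fraction decomposition gives [2/(s - 3)] + [-1/(s - 3)^2] + [5/(s + 1)].
Invert each term: 2/(s - 3) ↔ 2e^(3t); -1/(s - 3)^2 ↔ -t·e^(3t); 5/(s + 1) ↔ 5e^(-t).

f(t) = -t*exp(3*t) + 2*exp(3*t) + 5*exp(-t)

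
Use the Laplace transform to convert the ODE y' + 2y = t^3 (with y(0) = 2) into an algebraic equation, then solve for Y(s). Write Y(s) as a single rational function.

Laplace-transform each side.
With L{y'} = sY - y(0) = sY - 2: the LHS transforms to (s + 2)Y - (2).
The right side is L{t^3} = 6/s^4.
So (s + 2)Y = 6/s^4 + (2).
Divide through and combine into a single rational function.

Y(s) = (2*s^4 + 6)/(s^5 + 2*s^4)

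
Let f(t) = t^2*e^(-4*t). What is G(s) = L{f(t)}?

L{e^(-4t)} = 1/(s + 4).
Then apply L{t^2·g(t)} = (-1)^2 d^2/ds^2[H(s)] with H(s) = 1/(s + 4):
differentiating 2 times and applying the sign gives 2/(s + 4)^3.

G(s) = 2/(s + 4)^3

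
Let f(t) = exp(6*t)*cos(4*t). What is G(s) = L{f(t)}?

L{cos(4t)} = s/(s^2 + 16).
By the first shifting theorem, multiplying by e^(6t) replaces s with s - 6.

G(s) = (s - 6)/((s - 6)^2 + 16)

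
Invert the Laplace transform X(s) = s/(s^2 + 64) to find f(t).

f(t) = cos(8*t)

Since L{cos(8t)} = s/(s^2 + 64), the inverse is cos(8*t).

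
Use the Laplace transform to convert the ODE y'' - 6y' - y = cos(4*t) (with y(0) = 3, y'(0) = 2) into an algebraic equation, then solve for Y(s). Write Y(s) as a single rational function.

Take the Laplace transform of both sides.
With L{y''} = s^2 Y - s·y(0) - y'(0) and L{y'} = sY - y(0), with y(0) = 3, y'(0) = 2: the LHS transforms to (s^2 - 6*s - 1)Y - (3*s - 16).
The right side is L{cos(4*t)} = s/(s^2 + 16).
So (s^2 - 6*s - 1)Y = s/(s^2 + 16) + (3*s - 16).
Divide through and combine into a single rational function.

Y(s) = (3*s^3 - 16*s^2 + 49*s - 256)/(s^4 - 6*s^3 + 15*s^2 - 96*s - 16)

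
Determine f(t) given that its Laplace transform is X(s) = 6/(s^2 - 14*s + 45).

f(t) = 3*exp(7*t)*sinh(2*t)

Rewrite the denominator: s^2 - 14*s + 45 = (s - 7)^2 - 4.
The form in (s - 7) signals a first-shifting-theorem factor e^(7t).
Since L{sinh(2t)} = 2/(s^2 - 4), the inverse is exp(7*t)*sinh(2*t), scaled by 3.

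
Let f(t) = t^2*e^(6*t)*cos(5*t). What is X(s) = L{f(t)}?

X(s) = 2*(s - 6)*(s^2 - 12*s - 39)/(s^2 - 12*s + 61)^3

L{cos(5t)} = s/(s^2 + 25).
Multiplying by e^(6t) shifts s → s - 6, so L{e^(6*t)*cos(5*t)} = (s - 6)/((s - 6)^2 + 25).
Then apply L{t^2·g(t)} = (-1)^2 d^2/ds^2[G(s)] with G(s) = (s - 6)/((s - 6)^2 + 25):
differentiating 2 times and applying the sign gives 2*(s - 6)*(s^2 - 12*s - 39)/(s^2 - 12*s + 61)^3.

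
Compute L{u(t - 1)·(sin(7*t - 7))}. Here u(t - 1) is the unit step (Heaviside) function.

By the second shifting theorem, L{u(t - c)·g(t - c)} = e^(-cs)·G(s) with c = 1 and G(s) = L{g(t)}.
L{sin(7t)} = 7/(s^2 + 49).

7*exp(-s)/(s^2 + 49)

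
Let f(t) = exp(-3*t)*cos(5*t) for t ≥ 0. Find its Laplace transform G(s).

L{cos(5t)} = s/(s^2 + 25).
By the first shifting theorem, multiplying by e^(-3t) replaces s with s + 3.

G(s) = (s + 3)/((s + 3)^2 + 25)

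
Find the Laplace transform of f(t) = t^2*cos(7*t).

2*s*(s^2 - 147)/(s^2 + 49)^3

L{cos(7t)} = s/(s^2 + 49).
Then apply L{t^2·g(t)} = (-1)^2 d^2/ds^2[H(s)] with H(s) = s/(s^2 + 49):
differentiating 2 times and applying the sign gives 2*s*(s^2 - 147)/(s^2 + 49)^3.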